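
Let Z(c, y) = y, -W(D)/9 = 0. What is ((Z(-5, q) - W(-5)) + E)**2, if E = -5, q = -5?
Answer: 100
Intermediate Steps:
W(D) = 0 (W(D) = -9*0 = 0)
((Z(-5, q) - W(-5)) + E)**2 = ((-5 - 1*0) - 5)**2 = ((-5 + 0) - 5)**2 = (-5 - 5)**2 = (-10)**2 = 100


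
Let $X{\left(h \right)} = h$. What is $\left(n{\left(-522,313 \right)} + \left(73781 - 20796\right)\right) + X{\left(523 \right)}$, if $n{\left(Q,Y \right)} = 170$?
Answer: $53678$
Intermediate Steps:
$\left(n{\left(-522,313 \right)} + \left(73781 - 20796\right)\right) + X{\left(523 \right)} = \left(170 + \left(73781 - 20796\right)\right) + 523 = \left(170 + 52985\right) + 523 = 53155 + 523 = 53678$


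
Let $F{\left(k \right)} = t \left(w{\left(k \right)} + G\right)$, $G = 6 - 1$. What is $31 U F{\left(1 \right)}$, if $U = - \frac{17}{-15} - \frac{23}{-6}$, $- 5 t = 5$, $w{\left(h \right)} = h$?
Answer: $- \frac{4619}{5} \approx -923.8$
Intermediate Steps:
$t = -1$ ($t = \left(- \frac{1}{5}\right) 5 = -1$)
$G = 5$ ($G = 6 - 1 = 5$)
$F{\left(k \right)} = -5 - k$ ($F{\left(k \right)} = - (k + 5) = - (5 + k) = -5 - k$)
$U = \frac{149}{30}$ ($U = \left(-17\right) \left(- \frac{1}{15}\right) - - \frac{23}{6} = \frac{17}{15} + \frac{23}{6} = \frac{149}{30} \approx 4.9667$)
$31 U F{\left(1 \right)} = 31 \cdot \frac{149}{30} \left(-5 - 1\right) = \frac{4619 \left(-5 - 1\right)}{30} = \frac{4619}{30} \left(-6\right) = - \frac{4619}{5}$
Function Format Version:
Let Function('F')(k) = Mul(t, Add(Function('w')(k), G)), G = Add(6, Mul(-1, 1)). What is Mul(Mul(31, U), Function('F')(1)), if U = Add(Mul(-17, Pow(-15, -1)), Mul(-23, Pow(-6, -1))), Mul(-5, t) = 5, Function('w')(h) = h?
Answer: Rational(-4619, 5) ≈ -923.80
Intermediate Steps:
t = -1 (t = Mul(Rational(-1, 5), 5) = -1)
G = 5 (G = Add(6, -1) = 5)
Function('F')(k) = Add(-5, Mul(-1, k)) (Function('F')(k) = Mul(-1, Add(k, 5)) = Mul(-1, Add(5, k)) = Add(-5, Mul(-1, k)))
U = Rational(149, 30) (U = Add(Mul(-17, Rational(-1, 15)), Mul(-23, Rational(-1, 6))) = Add(Rational(17, 15), Rational(23, 6)) = Rational(149, 30) ≈ 4.9667)
Mul(Mul(31, U), Function('F')(1)) = Mul(Mul(31, Rational(149, 30)), Add(-5, Mul(-1, 1))) = Mul(Rational(4619, 30), Add(-5, -1)) = Mul(Rational(4619, 30), -6) = Rational(-4619, 5)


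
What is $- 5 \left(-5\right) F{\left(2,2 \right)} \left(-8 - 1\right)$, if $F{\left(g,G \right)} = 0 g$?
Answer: $0$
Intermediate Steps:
$F{\left(g,G \right)} = 0$
$- 5 \left(-5\right) F{\left(2,2 \right)} \left(-8 - 1\right) = - 5 \left(-5\right) 0 \left(-8 - 1\right) = - \left(-25\right) 0 \left(-9\right) = - 0 \left(-9\right) = \left(-1\right) 0 = 0$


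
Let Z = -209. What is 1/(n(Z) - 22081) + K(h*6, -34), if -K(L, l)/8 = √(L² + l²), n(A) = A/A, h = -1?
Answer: -1/22080 - 16*√298 ≈ -276.20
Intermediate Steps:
n(A) = 1
K(L, l) = -8*√(L² + l²)
1/(n(Z) - 22081) + K(h*6, -34) = 1/(1 - 22081) - 8*√((-1*6)² + (-34)²) = 1/(-22080) - 8*√((-6)² + 1156) = -1/22080 - 8*√(36 + 1156) = -1/22080 - 16*√298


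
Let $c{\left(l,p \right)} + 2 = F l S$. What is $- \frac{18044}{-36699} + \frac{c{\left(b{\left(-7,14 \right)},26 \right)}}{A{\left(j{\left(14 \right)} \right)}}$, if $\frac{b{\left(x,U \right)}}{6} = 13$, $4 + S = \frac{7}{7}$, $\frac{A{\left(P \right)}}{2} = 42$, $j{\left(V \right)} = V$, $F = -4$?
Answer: $\frac{458879}{39522} \approx 11.611$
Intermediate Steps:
$A{\left(P \right)} = 84$ ($A{\left(P \right)} = 2 \cdot 42 = 84$)
$S = -3$ ($S = -4 + \frac{7}{7} = -4 + 7 \cdot \frac{1}{7} = -4 + 1 = -3$)
$b{\left(x,U \right)} = 78$ ($b{\left(x,U \right)} = 6 \cdot 13 = 78$)
$c{\left(l,p \right)} = -2 + 12 l$ ($c{\left(l,p \right)} = -2 + - 4 l \left(-3\right) = -2 + 12 l$)
$- \frac{18044}{-36699} + \frac{c{\left(b{\left(-7,14 \right)},26 \right)}}{A{\left(j{\left(14 \right)} \right)}} = - \frac{18044}{-36699} + \frac{-2 + 12 \cdot 78}{84} = \left(-18044\right) \left(- \frac{1}{36699}\right) + \left(-2 + 936\right) \frac{1}{84} = \frac{1388}{2823} + 934 \cdot \frac{1}{84} = \frac{1388}{2823} + \frac{467}{42} = \frac{458879}{39522}$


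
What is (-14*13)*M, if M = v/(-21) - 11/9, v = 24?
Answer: 3874/9 ≈ 430.44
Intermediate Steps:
M = -149/63 (M = 24/(-21) - 11/9 = 24*(-1/21) - 11*⅑ = -8/7 - 11/9 = -149/63 ≈ -2.3651)
(-14*13)*M = -14*13*(-149/63) = -182*(-149/63) = 3874/9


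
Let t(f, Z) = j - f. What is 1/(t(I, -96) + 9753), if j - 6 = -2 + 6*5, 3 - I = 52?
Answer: 1/9836 ≈ 0.00010167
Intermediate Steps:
I = -49 (I = 3 - 1*52 = 3 - 52 = -49)
j = 34 (j = 6 + (-2 + 6*5) = 6 + (-2 + 30) = 6 + 28 = 34)
t(f, Z) = 34 - f
1/(t(I, -96) + 9753) = 1/((34 - 1*(-49)) + 9753) = 1/((34 + 49) + 9753) = 1/(83 + 9753) = 1/9836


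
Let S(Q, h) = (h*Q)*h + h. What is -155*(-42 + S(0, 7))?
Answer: 5425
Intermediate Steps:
S(Q, h) = h + Q*h² (S(Q, h) = (Q*h)*h + h = Q*h² + h = h + Q*h²)
-155*(-42 + S(0, 7)) = -155*(-42 + 7*(1 + 0*7)) = -155*(-42 + 7*(1 + 0)) = -155*(-42 + 7*1) = -155*(-42 + 7) = -155*(-35) = 5425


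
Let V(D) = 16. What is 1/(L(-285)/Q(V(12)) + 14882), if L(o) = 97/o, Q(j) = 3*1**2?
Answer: 855/12724013 ≈ 6.7196e-5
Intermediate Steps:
Q(j) = 3 (Q(j) = 3*1 = 3)
1/(L(-285)/Q(V(12)) + 14882) = 1/((97/(-285))/3 + 14882) = 1/((97*(-1/285))*(1/3) + 14882) = 1/(-97/285*1/3 + 14882) = 1/(-97/855 + 14882) = 1/(12724013/855) = 855/12724013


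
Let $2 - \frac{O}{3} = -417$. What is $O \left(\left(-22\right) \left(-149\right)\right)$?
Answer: $4120446$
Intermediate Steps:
$O = 1257$ ($O = 6 - -1251 = 6 + 1251 = 1257$)
$O \left(\left(-22\right) \left(-149\right)\right) = 1257 \left(\left(-22\right) \left(-149\right)\right) = 1257 \cdot 3278 = 4120446$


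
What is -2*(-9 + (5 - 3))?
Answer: 14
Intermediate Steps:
-2*(-9 + (5 - 3)) = -2*(-9 + 2) = -2*(-7) = 14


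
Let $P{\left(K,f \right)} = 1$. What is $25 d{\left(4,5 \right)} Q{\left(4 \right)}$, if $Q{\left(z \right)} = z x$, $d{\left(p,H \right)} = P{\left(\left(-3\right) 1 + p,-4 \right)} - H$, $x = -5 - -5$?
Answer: $0$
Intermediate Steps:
$x = 0$ ($x = -5 + 5 = 0$)
$d{\left(p,H \right)} = 1 - H$
$Q{\left(z \right)} = 0$ ($Q{\left(z \right)} = z 0 = 0$)
$25 d{\left(4,5 \right)} Q{\left(4 \right)} = 25 \left(1 - 5\right) 0 = 25 \left(-4\right) 0 = \left(-100\right) 0 = 0$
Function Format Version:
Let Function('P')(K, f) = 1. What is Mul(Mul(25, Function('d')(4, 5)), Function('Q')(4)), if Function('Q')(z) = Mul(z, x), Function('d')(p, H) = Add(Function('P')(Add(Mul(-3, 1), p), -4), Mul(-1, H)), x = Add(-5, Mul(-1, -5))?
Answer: 0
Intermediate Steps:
x = 0 (x = Add(-5, 5) = 0)
Function('d')(p, H) = Add(1, Mul(-1, H))
Function('Q')(z) = 0 (Function('Q')(z) = Mul(z, 0) = 0)
Mul(Mul(25, Function('d')(4, 5)), Function('Q')(4)) = Mul(Mul(25, Add(1, Mul(-1, 5))), 0) = Mul(Mul(25, Add(1, -5)), 0) = Mul(Mul(25, -4), 0) = Mul(-100, 0) = 0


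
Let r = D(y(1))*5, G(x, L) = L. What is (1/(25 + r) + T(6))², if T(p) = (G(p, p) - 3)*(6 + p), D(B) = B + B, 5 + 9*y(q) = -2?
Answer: 31236921/24025 ≈ 1300.2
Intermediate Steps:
y(q) = -7/9 (y(q) = -5/9 + (⅑)*(-2) = -5/9 - 2/9 = -7/9)
D(B) = 2*B
r = -70/9 (r = (2*(-7/9))*5 = -14/9*5 = -70/9 ≈ -7.7778)
T(p) = (-3 + p)*(6 + p) (T(p) = (p - 3)*(6 + p) = (-3 + p)*(6 + p))
(1/(25 + r) + T(6))² = (1/(25 - 70/9) + (-18 + 6² + 3*6))² = (1/(155/9) + (-18 + 36 + 18))² = (9/155 + 36)² = (5589/155)² = 31236921/24025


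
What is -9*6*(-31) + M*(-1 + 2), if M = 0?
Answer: 1674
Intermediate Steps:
-9*6*(-31) + M*(-1 + 2) = -9*6*(-31) + 0*(-1 + 2) = -54*(-31) + 0*1 = 1674 + 0 = 1674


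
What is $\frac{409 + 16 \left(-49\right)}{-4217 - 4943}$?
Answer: $\frac{75}{1832} \approx 0.040939$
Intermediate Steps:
$\frac{409 + 16 \left(-49\right)}{-4217 - 4943} = \frac{409 - 784}{-9160} = \left(-375\right) \left(- \frac{1}{9160}\right) = \frac{75}{1832}$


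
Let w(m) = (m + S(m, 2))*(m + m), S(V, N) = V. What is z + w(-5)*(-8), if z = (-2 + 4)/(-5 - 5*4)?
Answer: -20002/25 ≈ -800.08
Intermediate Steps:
z = -2/25 (z = 2/(-5 - 20) = 2/(-25) = 2*(-1/25) = -2/25 ≈ -0.080000)
w(m) = 4*m² (w(m) = (m + m)*(m + m) = (2*m)*(2*m) = 4*m²)
z + w(-5)*(-8) = -2/25 + (4*(-5)²)*(-8) = -2/25 + (4*25)*(-8) = -2/25 + 100*(-8) = -2/25 - 800 = -20002/25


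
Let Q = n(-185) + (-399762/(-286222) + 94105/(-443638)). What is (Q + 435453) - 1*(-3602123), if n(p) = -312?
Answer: 256323858380756375/63489477818 ≈ 4.0373e+6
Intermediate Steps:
Q = -19733509732793/63489477818 (Q = -312 + (-399762/(-286222) + 94105/(-443638)) = -312 + (-399762*(-1/286222) + 94105*(-1/443638)) = -312 + (199881/143111 - 94105/443638) = -312 + 75207346423/63489477818 = -19733509732793/63489477818 ≈ -310.82)
(Q + 435453) - 1*(-3602123) = (-19733509732793/63489477818 + 435453) - 1*(-3602123) = 27626950074548761/63489477818 + 3602123 = 256323858380756375/63489477818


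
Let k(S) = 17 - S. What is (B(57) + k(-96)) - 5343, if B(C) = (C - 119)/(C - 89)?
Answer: -83649/16 ≈ -5228.1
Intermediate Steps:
B(C) = (-119 + C)/(-89 + C)
(B(57) + k(-96)) - 5343 = ((-119 + 57)/(-89 + 57) + (17 - 1*(-96))) - 5343 = (-62/(-32) + (17 + 96)) - 5343 = (-1/32*(-62) + 113) - 5343 = (31/16 + 113) - 5343 = 1839/16 - 5343 = -83649/16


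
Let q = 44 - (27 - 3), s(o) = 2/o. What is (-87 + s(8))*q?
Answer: -1735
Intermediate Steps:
q = 20 (q = 44 - 1*24 = 44 - 24 = 20)
(-87 + s(8))*q = (-87 + 2/8)*20 = (-87 + 2*(1/8))*20 = (-87 + 1/4)*20 = -347/4*20 = -1735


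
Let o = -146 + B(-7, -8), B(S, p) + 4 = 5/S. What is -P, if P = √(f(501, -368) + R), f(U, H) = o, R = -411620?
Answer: -I*√20176765/7 ≈ -641.69*I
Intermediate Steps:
B(S, p) = -4 + 5/S
o = -1055/7 (o = -146 + (-4 + 5/(-7)) = -146 + (-4 + 5*(-⅐)) = -146 + (-4 - 5/7) = -146 - 33/7 = -1055/7 ≈ -150.71)
f(U, H) = -1055/7
P = I*√20176765/7 (P = √(-1055/7 - 411620) = √(-2882395/7) = I*√20176765/7 ≈ 641.69*I)
-P = -I*√20176765/7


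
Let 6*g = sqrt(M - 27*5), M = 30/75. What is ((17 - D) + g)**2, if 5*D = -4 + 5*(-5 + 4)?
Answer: (564 + I*sqrt(3365))**2/900 ≈ 349.7 + 72.704*I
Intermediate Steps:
D = -9/5 (D = (-4 + 5*(-5 + 4))/5 = (-4 + 5*(-1))/5 = (-4 - 5)/5 = (1/5)*(-9) = -9/5 ≈ -1.8000)
M = 2/5 (M = 30*(1/75) = 2/5 ≈ 0.40000)
g = I*sqrt(3365)/30 (g = sqrt(2/5 - 27*5)/6 = sqrt(2/5 - 135)/6 = sqrt(-673/5)/6 = (I*sqrt(3365)/5)/6 = I*sqrt(3365)/30 ≈ 1.9336*I)
((17 - D) + g)**2 = ((17 - 1*(-9/5)) + I*sqrt(3365)/30)**2 = ((17 + 9/5) + I*sqrt(3365)/30)**2 = (94/5 + I*sqrt(3365)/30)**2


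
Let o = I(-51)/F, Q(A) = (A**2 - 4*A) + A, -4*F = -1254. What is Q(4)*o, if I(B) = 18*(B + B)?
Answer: -4896/209 ≈ -23.426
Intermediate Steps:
F = 627/2 (F = -1/4*(-1254) = 627/2 ≈ 313.50)
I(B) = 36*B (I(B) = 18*(2*B) = 36*B)
Q(A) = A**2 - 3*A
o = -1224/209 (o = (36*(-51))/(627/2) = -1836*2/627 = -1224/209 ≈ -5.8565)
Q(4)*o = (4*(-3 + 4))*(-1224/209) = (4*1)*(-1224/209) = 4*(-1224/209) = -4896/209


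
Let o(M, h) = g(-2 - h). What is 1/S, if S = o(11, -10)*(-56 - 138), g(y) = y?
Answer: -1/1552 ≈ -0.00064433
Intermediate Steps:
o(M, h) = -2 - h
S = -1552 (S = (-2 - 1*(-10))*(-56 - 138) = (-2 + 10)*(-194) = 8*(-194) = -1552)
1/S = 1/(-1552) = -1/1552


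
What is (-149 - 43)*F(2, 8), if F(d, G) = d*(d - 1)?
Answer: -384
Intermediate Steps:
F(d, G) = d*(-1 + d)
(-149 - 43)*F(2, 8) = (-149 - 43)*(2*(-1 + 2)) = -384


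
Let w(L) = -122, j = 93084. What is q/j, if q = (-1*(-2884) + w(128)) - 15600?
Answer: -6419/46542 ≈ -0.13792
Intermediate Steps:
q = -12838 (q = (-1*(-2884) - 122) - 15600 = (2884 - 122) - 15600 = 2762 - 15600 = -12838)
q/j = -12838/93084 = -12838*1/93084 = -6419/46542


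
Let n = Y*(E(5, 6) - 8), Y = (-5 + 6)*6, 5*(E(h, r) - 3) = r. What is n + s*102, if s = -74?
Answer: -37854/5 ≈ -7570.8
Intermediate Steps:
E(h, r) = 3 + r/5
Y = 6 (Y = 1*6 = 6)
n = -114/5 (n = 6*((3 + (⅕)*6) - 8) = 6*((3 + 6/5) - 8) = 6*(21/5 - 8) = 6*(-19/5) = -114/5 ≈ -22.800)
n + s*102 = -114/5 - 74*102 = -114/5 - 7548 = -37854/5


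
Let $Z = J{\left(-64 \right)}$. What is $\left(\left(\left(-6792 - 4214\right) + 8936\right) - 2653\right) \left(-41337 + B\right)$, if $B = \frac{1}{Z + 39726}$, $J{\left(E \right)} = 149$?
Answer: $\frac{7784981703902}{39875} \approx 1.9523 \cdot 10^{8}$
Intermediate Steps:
$Z = 149$
$B = \frac{1}{39875}$ ($B = \frac{1}{149 + 39726} = \frac{1}{39875} \approx 2.5078 \cdot 10^{-5}$)
$\left(\left(\left(-6792 - 4214\right) + 8936\right) - 2653\right) \left(-41337 + B\right) = \left(\left(\left(-6792 - 4214\right) + 8936\right) - 2653\right) \left(-41337 + \frac{1}{39875}\right) = \left(\left(-11006 + 8936\right) - 2653\right) \left(- \frac{1648312874}{39875}\right) = \left(-2070 - 2653\right) \left(- \frac{1648312874}{39875}\right) = \left(-4723\right) \left(- \frac{1648312874}{39875}\right) = \frac{7784981703902}{39875}$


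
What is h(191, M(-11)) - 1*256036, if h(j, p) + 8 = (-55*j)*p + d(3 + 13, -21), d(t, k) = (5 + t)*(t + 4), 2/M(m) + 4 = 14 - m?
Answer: -5389114/21 ≈ -2.5662e+5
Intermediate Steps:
M(m) = 2/(10 - m) (M(m) = 2/(-4 + (14 - m)) = 2/(10 - m))
d(t, k) = (4 + t)*(5 + t) (d(t, k) = (5 + t)*(4 + t) = (4 + t)*(5 + t))
h(j, p) = 412 - 55*j*p (h(j, p) = -8 + ((-55*j)*p + (20 + (3 + 13)² + 9*(3 + 13))) = -8 + (-55*j*p + (20 + 16² + 9*16)) = -8 + (-55*j*p + (20 + 256 + 144)) = -8 + (-55*j*p + 420) = -8 + (420 - 55*j*p) = 412 - 55*j*p)
h(191, M(-11)) - 1*256036 = (412 - 55*191*(-2/(-10 - 11))) - 1*256036 = (412 - 55*191*(-2/(-21))) - 256036 = (412 - 55*191*(-2*(-1/21))) - 256036 = (412 - 55*191*2/21) - 256036 = (412 - 21010/21) - 256036 = -12358/21 - 256036 = -5389114/21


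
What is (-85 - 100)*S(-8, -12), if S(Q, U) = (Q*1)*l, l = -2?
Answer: -2960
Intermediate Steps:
S(Q, U) = -2*Q (S(Q, U) = (Q*1)*(-2) = Q*(-2) = -2*Q)
(-85 - 100)*S(-8, -12) = (-85 - 100)*(-2*(-8)) = -185*16 = -2960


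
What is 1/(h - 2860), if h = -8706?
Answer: -1/11566 ≈ -8.6460e-5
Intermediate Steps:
1/(h - 2860) = 1/(-8706 - 2860) = 1/(-11566) = -1/11566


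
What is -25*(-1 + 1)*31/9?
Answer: 0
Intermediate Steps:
-25*(-1 + 1)*31/9 = -0*31*(1/9) = -0*31/9 = -25*0 = 0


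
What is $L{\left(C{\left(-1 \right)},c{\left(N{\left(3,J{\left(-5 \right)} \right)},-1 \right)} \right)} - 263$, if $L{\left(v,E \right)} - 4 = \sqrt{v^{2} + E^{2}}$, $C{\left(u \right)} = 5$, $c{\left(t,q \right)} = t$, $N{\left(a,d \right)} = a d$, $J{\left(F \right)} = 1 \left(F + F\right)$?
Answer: $-259 + 5 \sqrt{37} \approx -228.59$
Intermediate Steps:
$J{\left(F \right)} = 2 F$ ($J{\left(F \right)} = 1 \cdot 2 F = 2 F$)
$L{\left(v,E \right)} = 4 + \sqrt{E^{2} + v^{2}}$ ($L{\left(v,E \right)} = 4 + \sqrt{v^{2} + E^{2}} = 4 + \sqrt{E^{2} + v^{2}}$)
$L{\left(C{\left(-1 \right)},c{\left(N{\left(3,J{\left(-5 \right)} \right)},-1 \right)} \right)} - 263 = \left(4 + \sqrt{\left(3 \cdot 2 \left(-5\right)\right)^{2} + 5^{2}}\right) - 263 = \left(4 + \sqrt{\left(3 \left(-10\right)\right)^{2} + 25}\right) - 263 = \left(4 + \sqrt{\left(-30\right)^{2} + 25}\right) - 263 = \left(4 + \sqrt{900 + 25}\right) - 263 = \left(4 + \sqrt{925}\right) - 263 = \left(4 + 5 \sqrt{37}\right) - 263 = -259 + 5 \sqrt{37}$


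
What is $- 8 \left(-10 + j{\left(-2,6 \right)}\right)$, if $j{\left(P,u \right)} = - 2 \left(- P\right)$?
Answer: $112$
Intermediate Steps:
$j{\left(P,u \right)} = 2 P$
$- 8 \left(-10 + j{\left(-2,6 \right)}\right) = - 8 \left(-10 + 2 \left(-2\right)\right) = - 8 \left(-10 - 4\right) = \left(-8\right) \left(-14\right) = 112$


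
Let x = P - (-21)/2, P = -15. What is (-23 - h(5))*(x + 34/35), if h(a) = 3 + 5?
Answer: 7657/70 ≈ 109.39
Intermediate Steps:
h(a) = 8
x = -9/2 (x = -15 - (-21)/2 = -15 - 1*(-21/2) = -15 + 21/2 = -9/2 ≈ -4.5000)
(-23 - h(5))*(x + 34/35) = (-23 - 1*8)*(-9/2 + 34/35) = (-23 - 8)*(-9/2 + 34*(1/35)) = -31*(-9/2 + 34/35) = -31*(-247/70) = 7657/70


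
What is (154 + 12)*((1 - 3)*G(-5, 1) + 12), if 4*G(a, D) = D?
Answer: 1909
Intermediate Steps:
G(a, D) = D/4
(154 + 12)*((1 - 3)*G(-5, 1) + 12) = (154 + 12)*((1 - 3)*((¼)*1) + 12) = 166*(-2*¼ + 12) = 166*(-½ + 12) = 166*(23/2) = 1909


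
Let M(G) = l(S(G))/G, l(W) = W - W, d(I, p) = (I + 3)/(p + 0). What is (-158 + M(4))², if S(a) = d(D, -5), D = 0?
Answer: 24964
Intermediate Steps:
d(I, p) = (3 + I)/p
S(a) = -⅗ (S(a) = (3 + 0)/(-5) = -⅕*3 = -⅗)
l(W) = 0
M(G) = 0 (M(G) = 0/G = 0)
(-158 + M(4))² = (-158 + 0)² = (-158)² = 24964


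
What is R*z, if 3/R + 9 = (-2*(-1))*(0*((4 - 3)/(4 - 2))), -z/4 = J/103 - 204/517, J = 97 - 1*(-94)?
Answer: 310940/159753 ≈ 1.9464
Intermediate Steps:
J = 191 (J = 97 + 94 = 191)
z = -310940/53251 (z = -4*(191/103 - 204/517) = -4*77735/53251 = -310940/53251 ≈ -5.8391)
R = -⅓ (R = 3/(-9 + (-2*(-1))*(0*((4 - 3)/(4 - 2)))) = 3/(-9 + 2*(0*(1/2))) = 3/(-9 + 2*(0*(1*(½)))) = 3/(-9 + 2*(0*(½))) = 3/(-9 + 2*0) = 3/(-9 + 0) = 3/(-9) = 3*(-⅑) = -⅓ ≈ -0.33333)
R*z = -⅓*(-310940/53251) = 310940/159753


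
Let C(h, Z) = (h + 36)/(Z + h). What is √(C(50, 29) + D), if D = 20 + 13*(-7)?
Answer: I*√436317/79 ≈ 8.3613*I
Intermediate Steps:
D = -71 (D = 20 - 91 = -71)
C(h, Z) = (36 + h)/(Z + h)
√(C(50, 29) + D) = √((36 + 50)/(29 + 50) - 71) = √(86/79 - 71) = √(-5523/79) = I*√436317/79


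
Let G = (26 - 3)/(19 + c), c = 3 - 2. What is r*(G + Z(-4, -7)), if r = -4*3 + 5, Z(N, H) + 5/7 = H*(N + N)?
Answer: -7901/20 ≈ -395.05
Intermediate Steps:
c = 1
Z(N, H) = -5/7 + 2*H*N (Z(N, H) = -5/7 + H*(N + N) = -5/7 + H*(2*N) = -5/7 + 2*H*N)
G = 23/20 (G = (26 - 3)/(19 + 1) = 23/20 ≈ 1.1500)
r = -7 (r = -12 + 5 = -7)
r*(G + Z(-4, -7)) = -7*(23/20 + (-5/7 + 2*(-7)*(-4))) = -7*(23/20 + (-5/7 + 56)) = -7*(23/20 + 387/7) = -7*7901/140 = -7901/20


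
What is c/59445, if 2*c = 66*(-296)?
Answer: -3256/19815 ≈ -0.16432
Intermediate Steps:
c = -9768 (c = (66*(-296))/2 = (½)*(-19536) = -9768)
c/59445 = -9768/59445 = -9768*1/59445 = -3256/19815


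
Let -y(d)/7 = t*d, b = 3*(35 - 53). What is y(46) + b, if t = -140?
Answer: 45026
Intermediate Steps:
b = -54 (b = 3*(-18) = -54)
y(d) = 980*d (y(d) = -(-980)*d = 980*d)
y(46) + b = 980*46 - 54 = 45080 - 54 = 45026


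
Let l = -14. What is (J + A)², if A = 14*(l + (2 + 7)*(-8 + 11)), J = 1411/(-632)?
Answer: 12907913769/399424 ≈ 32316.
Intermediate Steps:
J = -1411/632 (J = 1411*(-1/632) = -1411/632 ≈ -2.2326)
A = 182 (A = 14*(-14 + (2 + 7)*(-8 + 11)) = 14*(-14 + 9*3) = 14*(-14 + 27) = 14*13 = 182)
(J + A)² = (-1411/632 + 182)² = (113613/632)² = 12907913769/399424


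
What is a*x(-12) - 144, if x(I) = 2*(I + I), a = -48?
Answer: 2160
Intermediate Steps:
x(I) = 4*I (x(I) = 2*(2*I) = 4*I)
a*x(-12) - 144 = -192*(-12) - 144 = -48*(-48) - 144 = 2304 - 144 = 2160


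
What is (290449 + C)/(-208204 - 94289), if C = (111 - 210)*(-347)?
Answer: -324802/302493 ≈ -1.0737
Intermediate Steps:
C = 34353 (C = -99*(-347) = 34353)
(290449 + C)/(-208204 - 94289) = (290449 + 34353)/(-208204 - 94289) = 324802/(-302493) = 324802*(-1/302493) = -324802/302493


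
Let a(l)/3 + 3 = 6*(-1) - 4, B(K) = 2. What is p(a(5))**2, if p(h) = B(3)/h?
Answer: 4/1521 ≈ 0.0026299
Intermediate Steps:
a(l) = -39 (a(l) = -9 + 3*(6*(-1) - 4) = -9 + 3*(-6 - 4) = -9 + 3*(-10) = -9 - 30 = -39)
p(h) = 2/h
p(a(5))**2 = (2/(-39))**2 = (2*(-1/39))**2 = (-2/39)**2 = 4/1521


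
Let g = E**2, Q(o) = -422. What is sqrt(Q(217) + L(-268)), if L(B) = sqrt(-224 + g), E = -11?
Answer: sqrt(-422 + I*sqrt(103)) ≈ 0.247 + 20.544*I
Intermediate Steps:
g = 121 (g = (-11)**2 = 121)
L(B) = I*sqrt(103) (L(B) = sqrt(-224 + 121) = sqrt(-103) = I*sqrt(103))
sqrt(Q(217) + L(-268)) = sqrt(-422 + I*sqrt(103))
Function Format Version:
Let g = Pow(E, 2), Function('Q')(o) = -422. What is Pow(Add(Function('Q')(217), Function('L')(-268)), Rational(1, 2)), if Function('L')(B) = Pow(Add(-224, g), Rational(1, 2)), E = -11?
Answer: Pow(Add(-422, Mul(I, Pow(103, Rational(1, 2)))), Rational(1, 2)) ≈ Add(0.2470, Mul(20.544, I))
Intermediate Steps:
g = 121 (g = Pow(-11, 2) = 121)
Function('L')(B) = Mul(I, Pow(103, Rational(1, 2))) (Function('L')(B) = Pow(Add(-224, 121), Rational(1, 2)) = Pow(-103, Rational(1, 2)) = Mul(I, Pow(103, Rational(1, 2))))
Pow(Add(Function('Q')(217), Function('L')(-268)), Rational(1, 2)) = Pow(Add(-422, Mul(I, Pow(103, Rational(1, 2)))), Rational(1, 2))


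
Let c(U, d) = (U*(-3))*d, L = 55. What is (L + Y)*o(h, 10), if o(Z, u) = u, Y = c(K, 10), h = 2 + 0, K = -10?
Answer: 3550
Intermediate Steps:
c(U, d) = -3*U*d (c(U, d) = (-3*U)*d = -3*U*d)
h = 2
Y = 300 (Y = -3*(-10)*10 = 300)
(L + Y)*o(h, 10) = (55 + 300)*10 = 355*10 = 3550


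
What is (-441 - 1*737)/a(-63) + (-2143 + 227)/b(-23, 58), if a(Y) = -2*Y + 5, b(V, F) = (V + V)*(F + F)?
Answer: -1508703/174754 ≈ -8.6333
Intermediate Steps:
b(V, F) = 4*F*V (b(V, F) = (2*V)*(2*F) = 4*F*V)
a(Y) = 5 - 2*Y
(-441 - 1*737)/a(-63) + (-2143 + 227)/b(-23, 58) = (-441 - 1*737)/(5 - 2*(-63)) + (-2143 + 227)/((4*58*(-23))) = (-441 - 737)/(5 + 126) - 1916/(-5336) = -1178/131 - 1916*(-1/5336) = -1178*1/131 + 479/1334 = -1178/131 + 479/1334 = -1508703/174754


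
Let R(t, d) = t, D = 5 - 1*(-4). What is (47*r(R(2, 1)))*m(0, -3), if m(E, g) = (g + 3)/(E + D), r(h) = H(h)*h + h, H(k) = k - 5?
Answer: 0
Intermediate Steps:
H(k) = -5 + k
D = 9 (D = 5 + 4 = 9)
r(h) = h + h*(-5 + h) (r(h) = (-5 + h)*h + h = h*(-5 + h) + h = h + h*(-5 + h))
m(E, g) = (3 + g)/(9 + E) (m(E, g) = (g + 3)/(E + 9) = (3 + g)/(9 + E))
(47*r(R(2, 1)))*m(0, -3) = (47*(2*(-4 + 2)))*((3 - 3)/(9 + 0)) = (47*(2*(-2)))*(0/9) = (47*(-4))*((⅑)*0) = -188*0 = 0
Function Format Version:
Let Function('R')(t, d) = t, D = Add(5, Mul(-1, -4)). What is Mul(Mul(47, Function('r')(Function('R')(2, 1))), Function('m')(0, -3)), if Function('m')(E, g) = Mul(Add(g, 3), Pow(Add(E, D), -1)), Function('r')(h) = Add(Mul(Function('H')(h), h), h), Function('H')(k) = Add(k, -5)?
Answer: 0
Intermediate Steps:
Function('H')(k) = Add(-5, k)
D = 9 (D = Add(5, 4) = 9)
Function('r')(h) = Add(h, Mul(h, Add(-5, h))) (Function('r')(h) = Add(Mul(Add(-5, h), h), h) = Add(Mul(h, Add(-5, h)), h) = Add(h, Mul(h, Add(-5, h))))
Function('m')(E, g) = Mul(Pow(Add(9, E), -1), Add(3, g)) (Function('m')(E, g) = Mul(Add(g, 3), Pow(Add(E, 9), -1)) = Mul(Add(3, g), Pow(Add(9, E), -1)) = Mul(Pow(Add(9, E), -1), Add(3, g)))
Mul(Mul(47, Function('r')(Function('R')(2, 1))), Function('m')(0, -3)) = Mul(Mul(47, Mul(2, Add(-4, 2))), Mul(Pow(Add(9, 0), -1), Add(3, -3))) = Mul(Mul(47, Mul(2, -2)), Mul(Pow(9, -1), 0)) = Mul(Mul(47, -4), Mul(Rational(1, 9), 0)) = Mul(-188, 0) = 0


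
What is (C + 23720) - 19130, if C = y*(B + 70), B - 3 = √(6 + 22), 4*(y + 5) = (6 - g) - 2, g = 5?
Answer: 16827/4 - 21*√7/2 ≈ 4179.0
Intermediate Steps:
y = -21/4 (y = -5 + ((6 - 1*5) - 2)/4 = -5 + ((6 - 5) - 2)/4 = -5 + (1 - 2)/4 = -5 + (¼)*(-1) = -5 - ¼ = -21/4 ≈ -5.2500)
B = 3 + 2*√7 (B = 3 + √(6 + 22) = 3 + √28 = 3 + 2*√7 ≈ 8.2915)
C = -1533/4 - 21*√7/2 (C = -21*((3 + 2*√7) + 70)/4 = -21*(73 + 2*√7)/4 = -1533/4 - 21*√7/2 ≈ -411.03)
(C + 23720) - 19130 = ((-1533/4 - 21*√7/2) + 23720) - 19130 = (93347/4 - 21*√7/2) - 19130 = 16827/4 - 21*√7/2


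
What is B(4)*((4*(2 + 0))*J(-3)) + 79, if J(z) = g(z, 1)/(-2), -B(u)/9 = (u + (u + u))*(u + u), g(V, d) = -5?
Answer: -17201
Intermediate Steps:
B(u) = -54*u² (B(u) = -9*(u + (u + u))*(u + u) = -9*(u + 2*u)*2*u = -9*3*u*2*u = -54*u²)
J(z) = 5/2 (J(z) = -5/(-2) = -5*(-½) = 5/2)
B(4)*((4*(2 + 0))*J(-3)) + 79 = (-54*4²)*((4*(2 + 0))*(5/2)) + 79 = (-54*16)*((4*2)*(5/2)) + 79 = -6912*5/2 + 79 = -864*20 + 79 = -17280 + 79 = -17201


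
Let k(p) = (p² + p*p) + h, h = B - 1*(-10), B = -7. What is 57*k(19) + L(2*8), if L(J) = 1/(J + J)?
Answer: 1322401/32 ≈ 41325.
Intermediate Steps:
h = 3 (h = -7 - 1*(-10) = -7 + 10 = 3)
k(p) = 3 + 2*p² (k(p) = (p² + p*p) + 3 = (p² + p²) + 3 = 2*p² + 3 = 3 + 2*p²)
L(J) = 1/(2*J)
57*k(19) + L(2*8) = 57*(3 + 2*19²) + 1/(2*((2*8))) = 57*(3 + 2*361) + (½)/16 = 57*(3 + 722) + (½)*(1/16) = 57*725 + 1/32 = 41325 + 1/32 = 1322401/32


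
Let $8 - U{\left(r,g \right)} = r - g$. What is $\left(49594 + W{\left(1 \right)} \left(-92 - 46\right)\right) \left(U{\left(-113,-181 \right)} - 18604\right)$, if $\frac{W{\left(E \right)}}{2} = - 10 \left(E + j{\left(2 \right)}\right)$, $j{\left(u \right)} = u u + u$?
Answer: $-1286210896$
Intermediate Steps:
$j{\left(u \right)} = u + u^{2}$ ($j{\left(u \right)} = u^{2} + u = u + u^{2}$)
$W{\left(E \right)} = -120 - 20 E$ ($W{\left(E \right)} = 2 \left(- 10 \left(E + 2 \left(1 + 2\right)\right)\right) = 2 \left(- 10 \left(E + 2 \cdot 3\right)\right) = 2 \left(- 10 \left(E + 6\right)\right) = 2 \left(- 10 \left(6 + E\right)\right) = 2 \left(-60 - 10 E\right) = -120 - 20 E$)
$U{\left(r,g \right)} = 8 + g - r$ ($U{\left(r,g \right)} = 8 - \left(r - g\right) = 8 + \left(g - r\right) = 8 + g - r$)
$\left(49594 + W{\left(1 \right)} \left(-92 - 46\right)\right) \left(U{\left(-113,-181 \right)} - 18604\right) = \left(49594 + \left(-120 - 20\right) \left(-92 - 46\right)\right) \left(\left(8 - 181 - -113\right) - 18604\right) = \left(49594 + \left(-120 - 20\right) \left(-138\right)\right) \left(\left(8 - 181 + 113\right) - 18604\right) = \left(49594 - -19320\right) \left(-60 - 18604\right) = \left(49594 + 19320\right) \left(-18664\right) = 68914 \left(-18664\right) = -1286210896$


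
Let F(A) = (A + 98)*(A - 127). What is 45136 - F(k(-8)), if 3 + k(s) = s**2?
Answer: 55630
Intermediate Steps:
k(s) = -3 + s**2
F(A) = (-127 + A)*(98 + A) (F(A) = (98 + A)*(-127 + A) = (-127 + A)*(98 + A))
45136 - F(k(-8)) = 45136 - (-12446 + (-3 + (-8)**2)**2 - 29*(-3 + (-8)**2)) = 45136 - (-12446 + (-3 + 64)**2 - 29*(-3 + 64)) = 45136 - (-12446 + 61**2 - 29*61) = 45136 - (-12446 + 3721 - 1769) = 45136 - 1*(-10494) = 45136 + 10494 = 55630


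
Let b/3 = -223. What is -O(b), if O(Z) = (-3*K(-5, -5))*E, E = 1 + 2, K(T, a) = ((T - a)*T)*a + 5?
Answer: 45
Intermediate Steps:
b = -669 (b = 3*(-223) = -669)
K(T, a) = 5 + T*a*(T - a) (K(T, a) = (T*(T - a))*a + 5 = T*a*(T - a) + 5 = 5 + T*a*(T - a))
E = 3
O(Z) = -45 (O(Z) = -3*(5 - 5*(-5)² - 1*(-5)*(-5)²)*3 = -3*(5 - 5*25 - 1*(-5)*25)*3 = -3*(5 - 125 + 125)*3 = -3*5*3 = -15*3 = -45)
-O(b) = -1*(-45) = 45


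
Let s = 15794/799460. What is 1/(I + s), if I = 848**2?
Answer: 399730/287447449817 ≈ 1.3906e-6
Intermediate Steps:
s = 7897/399730 (s = 15794*(1/799460) = 7897/399730 ≈ 0.019756)
I = 719104
1/(I + s) = 1/(719104 + 7897/399730) = 1/(287447449817/399730) = 399730/287447449817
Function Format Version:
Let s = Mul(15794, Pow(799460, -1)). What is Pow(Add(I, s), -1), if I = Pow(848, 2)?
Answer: Rational(399730, 287447449817) ≈ 1.3906e-6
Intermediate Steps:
s = Rational(7897, 399730) (s = Mul(15794, Rational(1, 799460)) = Rational(7897, 399730) ≈ 0.019756)
I = 719104
Pow(Add(I, s), -1) = Pow(Add(719104, Rational(7897, 399730)), -1) = Pow(Rational(287447449817, 399730), -1) = Rational(399730, 287447449817)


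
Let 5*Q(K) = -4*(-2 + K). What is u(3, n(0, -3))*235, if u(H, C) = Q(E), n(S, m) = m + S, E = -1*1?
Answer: 564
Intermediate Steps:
E = -1
Q(K) = 8/5 - 4*K/5 (Q(K) = (-4*(-2 + K))/5 = (8 - 4*K)/5 = 8/5 - 4*K/5)
n(S, m) = S + m
u(H, C) = 12/5 (u(H, C) = 8/5 - ⅘*(-1) = 8/5 + ⅘ = 12/5)
u(3, n(0, -3))*235 = (12/5)*235 = 564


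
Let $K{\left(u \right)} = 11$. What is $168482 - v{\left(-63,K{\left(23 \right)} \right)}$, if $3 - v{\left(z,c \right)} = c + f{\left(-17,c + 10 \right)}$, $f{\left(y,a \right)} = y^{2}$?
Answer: $168779$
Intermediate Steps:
$v{\left(z,c \right)} = -286 - c$ ($v{\left(z,c \right)} = 3 - \left(c + \left(-17\right)^{2}\right) = 3 - \left(c + 289\right) = 3 - \left(289 + c\right) = -286 - c$)
$168482 - v{\left(-63,K{\left(23 \right)} \right)} = 168482 - \left(-286 - 11\right) = 168482 - -297 = 168482 + 297 = 168779$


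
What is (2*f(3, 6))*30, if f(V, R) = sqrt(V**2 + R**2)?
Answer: 180*sqrt(5) ≈ 402.49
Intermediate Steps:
f(V, R) = sqrt(R**2 + V**2)
(2*f(3, 6))*30 = (2*sqrt(6**2 + 3**2))*30 = (2*sqrt(36 + 9))*30 = (2*sqrt(45))*30 = (2*(3*sqrt(5)))*30 = (6*sqrt(5))*30 = 180*sqrt(5)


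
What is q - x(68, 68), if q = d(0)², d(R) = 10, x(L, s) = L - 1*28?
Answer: 60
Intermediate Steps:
x(L, s) = -28 + L (x(L, s) = L - 28 = -28 + L)
q = 100 (q = 10² = 100)
q - x(68, 68) = 100 - (-28 + 68) = 100 - 1*40 = 100 - 40 = 60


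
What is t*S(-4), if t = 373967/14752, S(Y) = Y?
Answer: -373967/3688 ≈ -101.40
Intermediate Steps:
t = 373967/14752 (t = 373967*(1/14752) = 373967/14752 ≈ 25.350)
t*S(-4) = (373967/14752)*(-4) = -373967/3688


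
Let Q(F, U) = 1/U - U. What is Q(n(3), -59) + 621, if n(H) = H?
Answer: 40119/59 ≈ 679.98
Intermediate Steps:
Q(n(3), -59) + 621 = (1/(-59) - 1*(-59)) + 621 = (-1/59 + 59) + 621 = 3480/59 + 621 = 40119/59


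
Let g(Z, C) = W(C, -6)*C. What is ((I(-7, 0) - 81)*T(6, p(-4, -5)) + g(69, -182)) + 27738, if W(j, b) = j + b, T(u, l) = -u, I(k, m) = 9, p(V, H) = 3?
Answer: 62386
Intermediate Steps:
W(j, b) = b + j
g(Z, C) = C*(-6 + C) (g(Z, C) = (-6 + C)*C = C*(-6 + C))
((I(-7, 0) - 81)*T(6, p(-4, -5)) + g(69, -182)) + 27738 = ((9 - 81)*(-1*6) - 182*(-6 - 182)) + 27738 = (-72*(-6) - 182*(-188)) + 27738 = (432 + 34216) + 27738 = 34648 + 27738 = 62386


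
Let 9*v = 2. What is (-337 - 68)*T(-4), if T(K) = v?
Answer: -90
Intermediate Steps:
v = 2/9 (v = (⅑)*2 = 2/9 ≈ 0.22222)
T(K) = 2/9
(-337 - 68)*T(-4) = (-337 - 68)*(2/9) = -405*2/9 = -90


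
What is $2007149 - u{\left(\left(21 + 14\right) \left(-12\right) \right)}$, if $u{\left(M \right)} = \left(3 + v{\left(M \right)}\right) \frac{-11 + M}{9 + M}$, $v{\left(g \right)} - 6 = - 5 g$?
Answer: $\frac{274676420}{137} \approx 2.0049 \cdot 10^{6}$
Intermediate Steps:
$v{\left(g \right)} = 6 - 5 g$
$u{\left(M \right)} = \frac{\left(-11 + M\right) \left(9 - 5 M\right)}{9 + M}$ ($u{\left(M \right)} = \left(3 - \left(-6 + 5 M\right)\right) \frac{-11 + M}{9 + M} = \left(9 - 5 M\right) \frac{-11 + M}{9 + M} = \frac{\left(-11 + M\right) \left(9 - 5 M\right)}{9 + M}$)
$2007149 - u{\left(\left(21 + 14\right) \left(-12\right) \right)} = 2007149 - \frac{-99 - 5 \left(\left(21 + 14\right) \left(-12\right)\right)^{2} + 64 \left(21 + 14\right) \left(-12\right)}{9 + \left(21 + 14\right) \left(-12\right)} = 2007149 - \frac{-99 - 5 \left(35 \left(-12\right)\right)^{2} + 64 \cdot 35 \left(-12\right)}{9 + 35 \left(-12\right)} = 2007149 - \frac{-99 - 5 \left(-420\right)^{2} + 64 \left(-420\right)}{9 - 420} = 2007149 - \frac{-99 - 882000 - 26880}{-411} = 2007149 - - \frac{-99 - 882000 - 26880}{411} = 2007149 - \left(- \frac{1}{411}\right) \left(-908979\right) = 2007149 - \frac{302993}{137} = \frac{274676420}{137}$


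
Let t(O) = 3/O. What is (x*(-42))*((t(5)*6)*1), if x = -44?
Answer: 33264/5 ≈ 6652.8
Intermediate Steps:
(x*(-42))*((t(5)*6)*1) = (-44*(-42))*(((3/5)*6)*1) = 1848*(((3*(⅕))*6)*1) = 1848*(((⅗)*6)*1) = 1848*((18/5)*1) = 1848*(18/5) = 33264/5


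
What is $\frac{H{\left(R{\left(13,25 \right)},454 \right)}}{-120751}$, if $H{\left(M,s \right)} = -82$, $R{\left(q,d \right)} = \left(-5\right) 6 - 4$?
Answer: $\frac{82}{120751} \approx 0.00067908$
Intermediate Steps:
$R{\left(q,d \right)} = -34$ ($R{\left(q,d \right)} = -30 - 4 = -34$)
$\frac{H{\left(R{\left(13,25 \right)},454 \right)}}{-120751} = - \frac{82}{-120751} = \left(-82\right) \left(- \frac{1}{120751}\right) = \frac{82}{120751}$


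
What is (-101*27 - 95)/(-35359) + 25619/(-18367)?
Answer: -854030547/649438753 ≈ -1.3150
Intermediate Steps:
(-101*27 - 95)/(-35359) + 25619/(-18367) = (-2727 - 95)*(-1/35359) + 25619*(-1/18367) = -2822*(-1/35359) - 25619/18367 = 2822/35359 - 25619/18367 = -854030547/649438753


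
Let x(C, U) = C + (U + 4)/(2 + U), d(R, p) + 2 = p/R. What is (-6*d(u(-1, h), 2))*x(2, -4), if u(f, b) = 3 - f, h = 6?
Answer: 18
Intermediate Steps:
d(R, p) = -2 + p/R
x(C, U) = C + (4 + U)/(2 + U)
(-6*d(u(-1, h), 2))*x(2, -4) = (-6*(-2 + 2/(3 - 1*(-1))))*((4 - 4 + 2*2 + 2*(-4))/(2 - 4)) = (-6*(-2 + 2/(3 + 1)))*((4 - 4 + 4 - 8)/(-2)) = (-6*(-2 + 2/4))*(-½*(-4)) = -6*(-2 + 2*(¼))*2 = -6*(-2 + ½)*2 = -6*(-3/2)*2 = 9*2 = 18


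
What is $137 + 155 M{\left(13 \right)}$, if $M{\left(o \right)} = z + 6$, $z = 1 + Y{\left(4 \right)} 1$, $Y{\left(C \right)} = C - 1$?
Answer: $1687$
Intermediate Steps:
$Y{\left(C \right)} = -1 + C$
$z = 4$ ($z = 1 + \left(-1 + 4\right) 1 = 1 + 3 \cdot 1 = 1 + 3 = 4$)
$M{\left(o \right)} = 10$ ($M{\left(o \right)} = 4 + 6 = 10$)
$137 + 155 M{\left(13 \right)} = 137 + 155 \cdot 10 = 137 + 1550 = 1687$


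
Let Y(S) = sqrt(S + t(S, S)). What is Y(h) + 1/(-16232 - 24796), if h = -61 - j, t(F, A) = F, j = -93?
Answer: 328223/41028 ≈ 8.0000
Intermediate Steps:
h = 32 (h = -61 - 1*(-93) = -61 + 93 = 32)
Y(S) = sqrt(2)*sqrt(S) (Y(S) = sqrt(S + S) = sqrt(2*S) = sqrt(2)*sqrt(S))
Y(h) + 1/(-16232 - 24796) = sqrt(2)*sqrt(32) + 1/(-16232 - 24796) = sqrt(2)*(4*sqrt(2)) + 1/(-41028) = 8 - 1/41028 = 328223/41028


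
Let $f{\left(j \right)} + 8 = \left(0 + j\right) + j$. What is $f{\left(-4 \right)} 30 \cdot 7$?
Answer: $-3360$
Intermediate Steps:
$f{\left(j \right)} = -8 + 2 j$ ($f{\left(j \right)} = -8 + \left(\left(0 + j\right) + j\right) = -8 + \left(j + j\right) = -8 + 2 j$)
$f{\left(-4 \right)} 30 \cdot 7 = \left(-8 + 2 \left(-4\right)\right) 30 \cdot 7 = \left(-8 - 8\right) 30 \cdot 7 = \left(-16\right) 30 \cdot 7 = \left(-480\right) 7 = -3360$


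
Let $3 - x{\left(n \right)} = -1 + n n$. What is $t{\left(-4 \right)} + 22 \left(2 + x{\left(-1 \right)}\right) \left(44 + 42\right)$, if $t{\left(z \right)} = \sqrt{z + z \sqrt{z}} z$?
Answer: $9460 - 8 \sqrt{-1 - 2 i} \approx 9453.7 + 10.176 i$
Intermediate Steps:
$x{\left(n \right)} = 4 - n^{2}$ ($x{\left(n \right)} = 3 - \left(-1 + n n\right) = 3 - \left(-1 + n^{2}\right) = 4 - n^{2}$)
$t{\left(z \right)} = z \sqrt{z + z^{\frac{3}{2}}}$ ($t{\left(z \right)} = \sqrt{z + z^{\frac{3}{2}}} z = z \sqrt{z + z^{\frac{3}{2}}}$)
$t{\left(-4 \right)} + 22 \left(2 + x{\left(-1 \right)}\right) \left(44 + 42\right) = - 4 \sqrt{-4 + \left(-4\right)^{\frac{3}{2}}} + 22 \left(2 + \left(4 - \left(-1\right)^{2}\right)\right) \left(44 + 42\right) = - 4 \sqrt{-4 - 8 i} + 22 \left(2 + \left(4 - 1\right)\right) 86 = - 4 \sqrt{-4 - 8 i} + 22 \left(2 + 3\right) 86 = - 4 \sqrt{-4 - 8 i} + 22 \cdot 5 \cdot 86 = - 4 \sqrt{-4 - 8 i} + 22 \cdot 430 = - 4 \sqrt{-4 - 8 i} + 9460 = 9460 - 4 \sqrt{-4 - 8 i}$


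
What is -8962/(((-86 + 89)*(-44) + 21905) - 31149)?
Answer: 4481/4688 ≈ 0.95584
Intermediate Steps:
-8962/(((-86 + 89)*(-44) + 21905) - 31149) = -8962/((3*(-44) + 21905) - 31149) = -8962/((-132 + 21905) - 31149) = -8962/(21773 - 31149) = -8962/(-9376) = -8962*(-1/9376) = 4481/4688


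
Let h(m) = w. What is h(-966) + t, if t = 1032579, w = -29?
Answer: 1032550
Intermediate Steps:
h(m) = -29
h(-966) + t = -29 + 1032579 = 1032550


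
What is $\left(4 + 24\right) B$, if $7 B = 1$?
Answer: $4$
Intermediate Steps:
$B = \frac{1}{7}$ ($B = \frac{1}{7} \cdot 1 = \frac{1}{7} \approx 0.14286$)
$\left(4 + 24\right) B = \left(4 + 24\right) \frac{1}{7} = 28 \cdot \frac{1}{7} = 4$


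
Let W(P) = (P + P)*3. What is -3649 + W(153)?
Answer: -2731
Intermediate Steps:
W(P) = 6*P (W(P) = (2*P)*3 = 6*P)
-3649 + W(153) = -3649 + 6*153 = -3649 + 918 = -2731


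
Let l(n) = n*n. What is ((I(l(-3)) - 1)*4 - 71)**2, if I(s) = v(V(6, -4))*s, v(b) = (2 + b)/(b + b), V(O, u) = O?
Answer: 2601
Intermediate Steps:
l(n) = n**2
v(b) = (2 + b)/(2*b) (v(b) = (2 + b)/((2*b)) = (2 + b)*(1/(2*b)) = (2 + b)/(2*b))
I(s) = 2*s/3 (I(s) = ((1/2)*(2 + 6)/6)*s = ((1/2)*(1/6)*8)*s = 2*s/3)
((I(l(-3)) - 1)*4 - 71)**2 = (((2/3)*(-3)**2 - 1)*4 - 71)**2 = (((2/3)*9 - 1)*4 - 71)**2 = ((6 - 1)*4 - 71)**2 = (5*4 - 71)**2 = (20 - 71)**2 = (-51)**2 = 2601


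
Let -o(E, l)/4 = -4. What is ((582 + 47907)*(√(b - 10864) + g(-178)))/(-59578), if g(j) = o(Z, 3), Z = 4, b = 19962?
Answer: -387912/29789 - 48489*√9098/59578 ≈ -90.652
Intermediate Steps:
o(E, l) = 16 (o(E, l) = -4*(-4) = 16)
g(j) = 16
((582 + 47907)*(√(b - 10864) + g(-178)))/(-59578) = ((582 + 47907)*(√(19962 - 10864) + 16))/(-59578) = (48489*(√9098 + 16))*(-1/59578) = (48489*(16 + √9098))*(-1/59578) = (775824 + 48489*√9098)*(-1/59578) = -387912/29789 - 48489*√9098/59578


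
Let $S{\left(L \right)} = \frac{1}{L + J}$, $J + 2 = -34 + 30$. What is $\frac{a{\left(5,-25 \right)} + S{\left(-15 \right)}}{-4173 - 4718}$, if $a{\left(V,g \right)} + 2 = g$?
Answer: $\frac{568}{186711} \approx 0.0030421$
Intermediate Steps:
$a{\left(V,g \right)} = -2 + g$
$J = -6$ ($J = -2 + \left(-34 + 30\right) = -2 - 4 = -6$)
$S{\left(L \right)} = \frac{1}{-6 + L}$ ($S{\left(L \right)} = \frac{1}{L - 6} = \frac{1}{-6 + L}$)
$\frac{a{\left(5,-25 \right)} + S{\left(-15 \right)}}{-4173 - 4718} = \frac{\left(-2 - 25\right) + \frac{1}{-6 - 15}}{-4173 - 4718} = \frac{-27 + \frac{1}{-21}}{-8891} = \left(-27 - \frac{1}{21}\right) \left(- \frac{1}{8891}\right) = \left(- \frac{568}{21}\right) \left(- \frac{1}{8891}\right) = \frac{568}{186711}$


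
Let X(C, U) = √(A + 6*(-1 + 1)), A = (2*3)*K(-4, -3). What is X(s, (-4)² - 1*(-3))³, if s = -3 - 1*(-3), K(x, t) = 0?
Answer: 0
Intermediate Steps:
A = 0 (A = (2*3)*0 = 6*0 = 0)
s = 0 (s = -3 + 3 = 0)
X(C, U) = 0 (X(C, U) = √(0 + 6*(-1 + 1)) = √(0 + 6*0) = √(0 + 0) = √0 = 0)
X(s, (-4)² - 1*(-3))³ = 0³ = 0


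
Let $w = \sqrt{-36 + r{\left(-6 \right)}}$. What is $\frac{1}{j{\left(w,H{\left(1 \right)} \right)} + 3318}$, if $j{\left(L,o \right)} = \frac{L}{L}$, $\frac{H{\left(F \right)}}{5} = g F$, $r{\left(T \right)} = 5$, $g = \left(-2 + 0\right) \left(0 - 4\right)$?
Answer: $\frac{1}{3319} \approx 0.0003013$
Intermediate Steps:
$g = 8$ ($g = \left(-2\right) \left(-4\right) = 8$)
$w = i \sqrt{31}$ ($w = \sqrt{-36 + 5} = \sqrt{-31} = i \sqrt{31} \approx 5.5678 i$)
$H{\left(F \right)} = 40 F$ ($H{\left(F \right)} = 5 \cdot 8 F = 40 F$)
$j{\left(L,o \right)} = 1$
$\frac{1}{j{\left(w,H{\left(1 \right)} \right)} + 3318} = \frac{1}{1 + 3318} = \frac{1}{3319}$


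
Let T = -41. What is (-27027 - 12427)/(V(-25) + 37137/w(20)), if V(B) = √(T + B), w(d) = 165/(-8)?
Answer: 107448234520/4903768337 + 59674175*I*√66/4903768337 ≈ 21.911 + 0.098862*I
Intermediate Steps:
w(d) = -165/8 (w(d) = 165*(-⅛) = -165/8)
V(B) = √(-41 + B)
(-27027 - 12427)/(V(-25) + 37137/w(20)) = (-27027 - 12427)/(√(-41 - 25) + 37137/(-165/8)) = -39454/(√(-66) + 37137*(-8/165)) = -39454/(I*√66 - 99032/55) = -39454/(-99032/55 + I*√66)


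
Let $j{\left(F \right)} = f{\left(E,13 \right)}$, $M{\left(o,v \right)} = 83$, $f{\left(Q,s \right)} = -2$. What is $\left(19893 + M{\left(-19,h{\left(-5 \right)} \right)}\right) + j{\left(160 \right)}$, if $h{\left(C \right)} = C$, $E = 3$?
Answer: $19974$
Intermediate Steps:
$j{\left(F \right)} = -2$
$\left(19893 + M{\left(-19,h{\left(-5 \right)} \right)}\right) + j{\left(160 \right)} = \left(19893 + 83\right) - 2 = 19976 - 2 = 19974$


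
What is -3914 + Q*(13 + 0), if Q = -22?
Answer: -4200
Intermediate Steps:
-3914 + Q*(13 + 0) = -3914 - 22*(13 + 0) = -3914 - 22*13 = -3914 - 286 = -4200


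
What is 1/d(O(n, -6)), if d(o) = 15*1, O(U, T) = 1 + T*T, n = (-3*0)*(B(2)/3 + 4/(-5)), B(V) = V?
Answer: 1/15 ≈ 0.066667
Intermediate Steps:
n = 0 (n = (-3*0)*(2/3 + 4/(-5)) = 0*(2*(⅓) + 4*(-⅕)) = 0*(⅔ - ⅘) = 0*(-2/15) = 0)
O(U, T) = 1 + T²
d(o) = 15
1/d(O(n, -6)) = 1/15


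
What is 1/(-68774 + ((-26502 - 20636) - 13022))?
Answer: -1/128934 ≈ -7.7559e-6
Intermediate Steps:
1/(-68774 + ((-26502 - 20636) - 13022)) = 1/(-68774 + (-47138 - 13022)) = 1/(-68774 - 60160) = 1/(-128934) = -1/128934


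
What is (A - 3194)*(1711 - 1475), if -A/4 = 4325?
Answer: -4836584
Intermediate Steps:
A = -17300 (A = -4*4325 = -17300)
(A - 3194)*(1711 - 1475) = (-17300 - 3194)*(1711 - 1475) = -20494*236 = -4836584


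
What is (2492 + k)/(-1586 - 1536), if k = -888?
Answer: -802/1561 ≈ -0.51377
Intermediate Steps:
(2492 + k)/(-1586 - 1536) = (2492 - 888)/(-1586 - 1536) = 1604/(-3122) = 1604*(-1/3122) = -802/1561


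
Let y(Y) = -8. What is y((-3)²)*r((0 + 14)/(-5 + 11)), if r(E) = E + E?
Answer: -112/3 ≈ -37.333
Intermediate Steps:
r(E) = 2*E
y((-3)²)*r((0 + 14)/(-5 + 11)) = -16*(0 + 14)/(-5 + 11) = -16*14/6 = -16*14*(⅙) = -16*7/3 = -8*14/3 = -112/3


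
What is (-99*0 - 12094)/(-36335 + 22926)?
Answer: 12094/13409 ≈ 0.90193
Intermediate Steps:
(-99*0 - 12094)/(-36335 + 22926) = (0 - 12094)/(-13409) = -12094*(-1/13409) = 12094/13409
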